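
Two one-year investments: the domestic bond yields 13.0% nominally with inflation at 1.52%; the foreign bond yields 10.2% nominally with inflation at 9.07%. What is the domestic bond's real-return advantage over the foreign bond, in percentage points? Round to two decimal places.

10.27

The domestic bond real return: 1.130/1.0152 − 1 = 11.308%.
The foreign bond real return: 1.102/1.0907 − 1 = 1.036%.
Difference: 11.308 − 1.036 = 10.272 pp.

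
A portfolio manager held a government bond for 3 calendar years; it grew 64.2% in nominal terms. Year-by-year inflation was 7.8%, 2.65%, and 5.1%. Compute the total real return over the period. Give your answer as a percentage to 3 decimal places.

Cumulative inflation factor: 1.078 × 1.0265 × 1.051 ≈ 1.16300.
Nominal growth factor: 1.64200. Real growth factor = 1.64200 / 1.16300 ≈ 1.41186.
Total real return ≈ 41.1864%.

41.186%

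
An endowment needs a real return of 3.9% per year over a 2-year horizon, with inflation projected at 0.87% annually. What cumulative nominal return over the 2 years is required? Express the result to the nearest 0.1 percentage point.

9.8%

Required annual nominal rate: (1+3.9%)(1+0.87%) − 1 = 4.80393%.
Cumulative over 2 years: (1 + 0.0480393)^2 − 1 ≈ 0.09839.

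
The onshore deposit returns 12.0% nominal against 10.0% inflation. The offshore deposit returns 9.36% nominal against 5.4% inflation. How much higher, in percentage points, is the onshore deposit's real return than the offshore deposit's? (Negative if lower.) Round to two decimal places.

The onshore deposit real return: 1.120/1.100 − 1 = 1.818%.
The offshore deposit real return: 1.0936/1.054 − 1 = 3.757%.
Difference: 1.818 − 3.757 = -1.939 pp.

-1.94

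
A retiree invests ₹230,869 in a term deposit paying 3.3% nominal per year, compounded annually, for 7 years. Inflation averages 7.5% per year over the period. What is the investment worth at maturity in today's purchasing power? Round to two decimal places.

₹174,666.10

Nominal value at maturity: ₹230,869 × (1 + 3.3%)^7 ≈ ₹289,779.64.
Price-level factor over 7 years: (1 + 7.5%)^7 ≈ 1.6590491401.
The maturity value deflated by that factor is the answer in today's purchasing power.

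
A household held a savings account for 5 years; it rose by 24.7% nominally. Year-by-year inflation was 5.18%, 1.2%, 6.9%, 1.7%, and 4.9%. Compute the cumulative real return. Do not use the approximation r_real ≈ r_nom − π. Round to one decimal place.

2.7%

Cumulative inflation factor: 1.0518 × 1.012 × 1.069 × 1.017 × 1.049 ≈ 1.21391.
Nominal growth factor: 1.24700. Real growth factor = 1.24700 / 1.21391 ≈ 1.02726.
Total real return ≈ 2.7256%.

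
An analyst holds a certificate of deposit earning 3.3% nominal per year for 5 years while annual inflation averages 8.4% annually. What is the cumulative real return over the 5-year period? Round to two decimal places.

-21.41%

The annual real rate is (1+3.3%)/(1+8.4%) − 1 = -4.7048%.
Compounded over 5 years: (1 + -0.047048)^5 − 1 ≈ -0.21412.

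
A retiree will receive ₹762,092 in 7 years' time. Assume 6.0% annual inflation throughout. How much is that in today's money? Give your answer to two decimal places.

Price-level factor over 7 years: (1 + 6.0%)^7 ≈ 1.5036302590.
Purchasing power today: ₹762,092 divided by that factor.

₹506,834.71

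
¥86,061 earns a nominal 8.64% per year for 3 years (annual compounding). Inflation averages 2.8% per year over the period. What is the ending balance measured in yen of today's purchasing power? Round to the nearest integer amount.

¥101,577

Nominal value at maturity: ¥86,061 × (1 + 8.64%)^3 ≈ ¥110,351.
Price-level factor over 3 years: (1 + 2.8%)^3 = 1.086373952.
Dividing the nominal maturity value by the price-level factor gives the value in today's money.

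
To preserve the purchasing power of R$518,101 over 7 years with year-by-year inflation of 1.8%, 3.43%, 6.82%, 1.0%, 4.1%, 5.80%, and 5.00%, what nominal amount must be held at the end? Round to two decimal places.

Cumulative price-level factor: 1.018 × 1.0343 × 1.0682 × 1.010 × 1.041 × 1.0580 × 1.0500 ≈ 1.3136931833.
Multiplying R$518,101 by the price-level factor gives the future nominal sum.

R$680,625.75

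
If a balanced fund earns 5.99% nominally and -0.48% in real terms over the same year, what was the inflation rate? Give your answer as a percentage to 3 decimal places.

6.501%

From (1+r_nom) = (1+r_real)(1+π), we get 1+π = (1 + 5.99%)/(1 − 0.48%) = 1.0599/0.9952 ≈ 1.06501.
So π ≈ 6.5012%.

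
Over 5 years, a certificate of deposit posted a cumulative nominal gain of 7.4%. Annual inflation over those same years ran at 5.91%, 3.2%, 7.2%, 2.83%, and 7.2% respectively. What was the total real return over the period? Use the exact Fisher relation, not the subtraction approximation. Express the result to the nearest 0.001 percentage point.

Cumulative inflation factor: 1.0591 × 1.032 × 1.072 × 1.0283 × 1.072 ≈ 1.29159.
Nominal growth factor: 1.07400. Real growth factor = 1.07400 / 1.29159 ≈ 0.83153.
Total real return ≈ -16.8469%.

-16.847%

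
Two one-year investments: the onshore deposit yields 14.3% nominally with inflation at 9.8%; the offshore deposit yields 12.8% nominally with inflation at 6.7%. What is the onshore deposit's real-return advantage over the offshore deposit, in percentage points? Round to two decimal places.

The onshore deposit real return: 1.143/1.098 − 1 = 4.098%.
The offshore deposit real return: 1.128/1.067 − 1 = 5.717%.
Difference: 4.098 − 5.717 = -1.619 pp.

-1.62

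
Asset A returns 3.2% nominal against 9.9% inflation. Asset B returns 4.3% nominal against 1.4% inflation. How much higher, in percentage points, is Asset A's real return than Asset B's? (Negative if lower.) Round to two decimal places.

-8.96

Asset A real return: 1.032/1.099 − 1 = -6.096%.
Asset B real return: 1.043/1.014 − 1 = 2.860%.
Difference: -6.096 − 2.860 = -8.956 pp.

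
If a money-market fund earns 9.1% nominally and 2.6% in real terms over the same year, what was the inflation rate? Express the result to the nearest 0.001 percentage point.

6.335%

From (1+r_nom) = (1+r_real)(1+π), we get 1+π = (1 + 9.1%)/(1 + 2.6%) = 1.091/1.026 ≈ 1.06335.
So π ≈ 6.3353%.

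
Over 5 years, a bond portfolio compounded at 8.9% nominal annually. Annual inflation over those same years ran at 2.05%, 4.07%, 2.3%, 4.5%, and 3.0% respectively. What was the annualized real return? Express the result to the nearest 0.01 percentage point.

5.54%

Cumulative inflation factor: 1.0205 × 1.0407 × 1.023 × 1.045 × 1.030 ≈ 1.16941.
Nominal growth factor: 1.53158. Real growth factor = 1.53158 / 1.16941 ≈ 1.30970.
Annualized: 1.30970^(1/5) − 1 ≈ 0.05544.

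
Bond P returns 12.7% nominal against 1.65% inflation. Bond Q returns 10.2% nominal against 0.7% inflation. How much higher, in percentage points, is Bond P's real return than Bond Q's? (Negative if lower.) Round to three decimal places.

1.437

Bond P real return: 1.127/1.0165 − 1 = 10.8706%.
Bond Q real return: 1.102/1.007 − 1 = 9.4340%.
Difference: 10.8706 − 9.4340 = 1.4366 pp.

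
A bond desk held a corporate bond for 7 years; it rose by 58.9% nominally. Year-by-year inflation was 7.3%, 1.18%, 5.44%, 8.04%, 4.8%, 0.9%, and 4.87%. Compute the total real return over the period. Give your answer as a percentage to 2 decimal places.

Cumulative inflation factor: 1.073 × 1.0118 × 1.0544 × 1.0804 × 1.048 × 1.009 × 1.0487 ≈ 1.37148.
Nominal growth factor: 1.58900. Real growth factor = 1.58900 / 1.37148 ≈ 1.15861.
Total real return ≈ 15.8606%.

15.86%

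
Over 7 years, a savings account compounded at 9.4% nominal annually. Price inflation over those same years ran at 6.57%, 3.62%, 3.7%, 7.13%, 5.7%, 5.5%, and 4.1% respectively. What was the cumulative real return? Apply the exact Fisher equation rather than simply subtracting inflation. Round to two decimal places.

31.70%

Cumulative inflation factor: 1.0657 × 1.0362 × 1.037 × 1.0713 × 1.057 × 1.055 × 1.041 ≈ 1.42412.
Nominal growth factor: 1.87552. Real growth factor = 1.87552 / 1.42412 ≈ 1.31697.
Total real return ≈ 31.6966%.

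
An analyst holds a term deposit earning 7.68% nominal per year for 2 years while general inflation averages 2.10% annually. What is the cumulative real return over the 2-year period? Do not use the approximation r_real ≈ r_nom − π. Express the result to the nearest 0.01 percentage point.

The annual real rate is (1+7.68%)/(1+2.10%) − 1 = 5.4652%.
Compounded over 2 years: (1 + 0.054652)^2 − 1 ≈ 0.11229.

11.23%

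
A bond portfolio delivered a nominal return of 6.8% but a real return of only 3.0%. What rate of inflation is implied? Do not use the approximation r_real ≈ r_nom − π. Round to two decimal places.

From (1+r_nom) = (1+r_real)(1+π), we get 1+π = (1 + 6.8%)/(1 + 3.0%) = 1.068/1.030 ≈ 1.03689.
So π ≈ 3.6893%.

3.69%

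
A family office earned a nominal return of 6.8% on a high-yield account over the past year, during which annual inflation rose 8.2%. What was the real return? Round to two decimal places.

Real return via the Fisher equation: (1 + 6.8%)/(1 + 8.2%) − 1 = 1.068/1.082 − 1 ≈ -0.01294.

-1.29%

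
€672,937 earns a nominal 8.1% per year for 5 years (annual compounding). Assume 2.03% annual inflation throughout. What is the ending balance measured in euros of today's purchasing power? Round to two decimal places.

Nominal value at maturity: €672,937 × (1 + 8.1%)^5 ≈ €993,351.33.
Price-level factor over 5 years: (1 + 2.03%)^5 ≈ 1.1057054068.
Dividing the nominal maturity value by the price-level factor gives the value in today's money.

€898,386.97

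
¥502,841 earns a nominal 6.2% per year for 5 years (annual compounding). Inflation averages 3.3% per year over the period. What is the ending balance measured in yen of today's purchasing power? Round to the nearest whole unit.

Nominal value at maturity: ¥502,841 × (1 + 6.2%)^5 ≈ ¥679,287.
Price-level factor over 5 years: (1 + 3.3%)^5 ≈ 1.1762553387.
The maturity value deflated by that factor is the answer in today's purchasing power.

¥577,500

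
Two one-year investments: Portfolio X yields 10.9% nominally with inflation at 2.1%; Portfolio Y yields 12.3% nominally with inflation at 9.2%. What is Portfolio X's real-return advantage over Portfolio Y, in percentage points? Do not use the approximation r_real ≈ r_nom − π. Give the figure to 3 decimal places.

5.780

Portfolio X real return: 1.109/1.021 − 1 = 8.6190%.
Portfolio Y real return: 1.123/1.092 − 1 = 2.8388%.
Difference: 8.6190 − 2.8388 = 5.7802 pp.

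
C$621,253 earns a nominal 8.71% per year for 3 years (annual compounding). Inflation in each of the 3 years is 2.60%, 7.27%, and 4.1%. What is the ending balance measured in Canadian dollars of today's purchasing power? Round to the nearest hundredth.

Nominal value at maturity: C$621,253 × (1 + 8.71%)^3 ≈ C$798,136.16.
Price-level factor over 3 years: 1.0260 × 1.0727 × 1.041 = 1.1457143982.
Dividing the nominal maturity value by the price-level factor gives the value in today's money.

C$696,627.50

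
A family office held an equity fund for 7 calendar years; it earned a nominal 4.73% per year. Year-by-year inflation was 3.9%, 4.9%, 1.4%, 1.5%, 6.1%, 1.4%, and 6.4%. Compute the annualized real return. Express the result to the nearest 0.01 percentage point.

Cumulative inflation factor: 1.039 × 1.049 × 1.014 × 1.015 × 1.061 × 1.014 × 1.064 ≈ 1.28407.
Nominal growth factor: 1.38197. Real growth factor = 1.38197 / 1.28407 ≈ 1.07624.
Annualized: 1.07624^(1/7) − 1 ≈ 0.01055.

1.06%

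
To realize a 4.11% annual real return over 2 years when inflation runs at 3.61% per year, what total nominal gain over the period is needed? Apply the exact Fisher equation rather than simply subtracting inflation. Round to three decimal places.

16.356%

Required annual nominal rate: (1+4.11%)(1+3.61%) − 1 = 7.868371%.
Cumulative over 2 years: (1 + 0.07868371)^2 − 1 ≈ 0.16356.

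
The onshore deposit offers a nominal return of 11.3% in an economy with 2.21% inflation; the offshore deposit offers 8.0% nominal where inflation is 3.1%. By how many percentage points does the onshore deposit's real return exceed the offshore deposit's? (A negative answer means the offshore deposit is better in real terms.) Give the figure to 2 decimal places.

The onshore deposit real return: 1.113/1.0221 − 1 = 8.893%.
The offshore deposit real return: 1.080/1.031 − 1 = 4.753%.
Difference: 8.893 − 4.753 = 4.140 pp.

4.14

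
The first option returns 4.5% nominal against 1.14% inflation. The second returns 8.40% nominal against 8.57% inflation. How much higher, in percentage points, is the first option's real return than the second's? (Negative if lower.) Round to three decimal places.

The first option real return: 1.045/1.0114 − 1 = 3.3221%.
The second real return: 1.0840/1.0857 − 1 = -0.1566%.
Difference: 3.3221 − (-0.1566) = 3.4787 pp.

3.479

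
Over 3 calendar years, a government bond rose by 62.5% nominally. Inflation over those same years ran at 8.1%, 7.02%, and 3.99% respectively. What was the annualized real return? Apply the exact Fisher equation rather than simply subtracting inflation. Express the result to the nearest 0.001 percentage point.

10.541%

Cumulative inflation factor: 1.081 × 1.0702 × 1.0399 ≈ 1.20305.
Nominal growth factor: 1.62500. Real growth factor = 1.62500 / 1.20305 ≈ 1.35074.
Annualized: 1.35074^(1/3) − 1 ≈ 0.10541.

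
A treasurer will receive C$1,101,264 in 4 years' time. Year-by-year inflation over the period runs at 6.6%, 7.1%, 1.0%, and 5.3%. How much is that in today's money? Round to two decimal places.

C$906,974.39

Price-level factor over 4 years: 1.066 × 1.071 × 1.010 × 1.053 ≈ 1.2142173116.
Purchasing power today: C$1,101,264 divided by that factor.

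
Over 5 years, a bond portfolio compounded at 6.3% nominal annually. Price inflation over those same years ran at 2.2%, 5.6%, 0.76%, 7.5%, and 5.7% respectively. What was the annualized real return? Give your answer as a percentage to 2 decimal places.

1.90%

Cumulative inflation factor: 1.022 × 1.056 × 1.0076 × 1.075 × 1.057 ≈ 1.23562.
Nominal growth factor: 1.35727. Real growth factor = 1.35727 / 1.23562 ≈ 1.09845.
Annualized: 1.09845^(1/5) − 1 ≈ 0.01896.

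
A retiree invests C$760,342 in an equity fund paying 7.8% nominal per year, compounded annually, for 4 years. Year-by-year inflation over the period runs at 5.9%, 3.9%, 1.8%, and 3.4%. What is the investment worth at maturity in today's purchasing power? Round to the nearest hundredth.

Nominal value at maturity: C$760,342 × (1 + 7.8%)^4 ≈ C$1,026,795.66.
Price-level factor over 4 years: 1.059 × 1.039 × 1.018 × 1.034 ≈ 1.1581900362.
The maturity value deflated by that factor is the answer in today's purchasing power.

C$886,551.97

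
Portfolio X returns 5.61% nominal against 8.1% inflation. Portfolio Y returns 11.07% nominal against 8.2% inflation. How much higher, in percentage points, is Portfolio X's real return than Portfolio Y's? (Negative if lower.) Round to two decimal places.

-4.96

Portfolio X real return: 1.0561/1.081 − 1 = -2.303%.
Portfolio Y real return: 1.1107/1.082 − 1 = 2.652%.
Difference: -2.303 − 2.652 = -4.955 pp.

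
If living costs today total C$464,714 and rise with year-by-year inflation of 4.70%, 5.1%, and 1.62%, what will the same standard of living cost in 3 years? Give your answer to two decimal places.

C$519,654.08

Cumulative price-level factor: 1.0470 × 1.051 × 1.0162 = 1.1182234314.
The nominal amount required is C$464,714 scaled up by that factor.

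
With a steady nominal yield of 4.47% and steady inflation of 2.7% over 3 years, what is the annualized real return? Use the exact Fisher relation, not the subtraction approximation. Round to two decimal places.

1.72%

With constant rates the annual real return is the same each year: (1+4.47%)/(1+2.7%) − 1 = 0.01723.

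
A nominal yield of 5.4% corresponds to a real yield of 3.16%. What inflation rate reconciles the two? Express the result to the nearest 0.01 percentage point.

2.17%

From (1+r_nom) = (1+r_real)(1+π), we get 1+π = (1 + 5.4%)/(1 + 3.16%) = 1.054/1.0316 ≈ 1.02171.
So π ≈ 2.1714%.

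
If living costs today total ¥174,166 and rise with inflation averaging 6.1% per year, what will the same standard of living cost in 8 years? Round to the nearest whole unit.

Cumulative price-level factor: (1+6.1%)^8 ≈ 1.6059169102.
The nominal amount required is ¥174,166 scaled up by that factor.

¥279,696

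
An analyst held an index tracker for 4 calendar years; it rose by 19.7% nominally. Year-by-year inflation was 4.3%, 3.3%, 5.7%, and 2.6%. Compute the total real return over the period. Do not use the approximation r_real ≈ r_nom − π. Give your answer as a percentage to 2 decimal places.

2.44%

Cumulative inflation factor: 1.043 × 1.033 × 1.057 × 1.026 ≈ 1.16844.
Nominal growth factor: 1.19700. Real growth factor = 1.19700 / 1.16844 ≈ 1.02444.
Total real return ≈ 2.4442%.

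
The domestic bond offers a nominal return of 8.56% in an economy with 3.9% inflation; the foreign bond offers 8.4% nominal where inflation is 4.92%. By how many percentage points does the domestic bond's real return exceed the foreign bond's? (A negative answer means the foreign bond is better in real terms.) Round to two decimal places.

The domestic bond real return: 1.0856/1.039 − 1 = 4.485%.
The foreign bond real return: 1.084/1.0492 − 1 = 3.317%.
Difference: 4.485 − 3.317 = 1.168 pp.

1.17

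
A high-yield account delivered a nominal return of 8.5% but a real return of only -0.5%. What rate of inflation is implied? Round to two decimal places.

From (1+r_nom) = (1+r_real)(1+π), we get 1+π = (1 + 8.5%)/(1 − 0.5%) = 1.085/0.995 ≈ 1.09045.
So π ≈ 9.0452%.

9.05%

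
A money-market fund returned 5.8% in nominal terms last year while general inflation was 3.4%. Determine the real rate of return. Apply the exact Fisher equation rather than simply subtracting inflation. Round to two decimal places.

2.32%

Real return via the Fisher equation: (1 + 5.8%)/(1 + 3.4%) − 1 = 1.058/1.034 − 1 ≈ 0.02321.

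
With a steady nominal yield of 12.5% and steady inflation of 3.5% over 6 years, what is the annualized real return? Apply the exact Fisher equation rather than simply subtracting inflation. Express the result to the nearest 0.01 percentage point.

With constant rates the annual real return is the same each year: (1+12.5%)/(1+3.5%) − 1 = 0.08696.

8.70%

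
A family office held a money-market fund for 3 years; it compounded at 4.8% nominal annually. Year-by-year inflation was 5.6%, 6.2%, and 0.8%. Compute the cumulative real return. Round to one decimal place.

Cumulative inflation factor: 1.056 × 1.062 × 1.008 ≈ 1.13044.
Nominal growth factor: 1.15102. Real growth factor = 1.15102 / 1.13044 ≈ 1.01820.
Total real return ≈ 1.8204%.

1.8%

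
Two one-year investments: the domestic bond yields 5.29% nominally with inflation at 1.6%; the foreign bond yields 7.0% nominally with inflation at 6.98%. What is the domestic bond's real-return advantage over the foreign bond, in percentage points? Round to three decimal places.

3.613

The domestic bond real return: 1.0529/1.016 − 1 = 3.6319%.
The foreign bond real return: 1.070/1.0698 − 1 = 0.0187%.
Difference: 3.6319 − 0.0187 = 3.6132 pp.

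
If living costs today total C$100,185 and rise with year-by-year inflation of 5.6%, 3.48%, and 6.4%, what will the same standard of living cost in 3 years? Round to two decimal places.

Cumulative price-level factor: 1.056 × 1.0348 × 1.064 = 1.1626847232.
The nominal amount required is C$100,185 scaled up by that factor.

C$116,483.57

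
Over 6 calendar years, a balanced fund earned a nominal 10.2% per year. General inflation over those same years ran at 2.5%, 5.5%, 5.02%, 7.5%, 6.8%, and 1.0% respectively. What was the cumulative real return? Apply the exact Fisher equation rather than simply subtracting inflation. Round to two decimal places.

36.00%

Cumulative inflation factor: 1.025 × 1.055 × 1.0502 × 1.075 × 1.068 × 1.010 ≈ 1.31689.
Nominal growth factor: 1.79098. Real growth factor = 1.79098 / 1.31689 ≈ 1.36000.
Total real return ≈ 36.0004%.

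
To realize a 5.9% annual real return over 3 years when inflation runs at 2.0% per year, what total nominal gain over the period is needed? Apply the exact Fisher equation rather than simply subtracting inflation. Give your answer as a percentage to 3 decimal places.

Required annual nominal rate: (1+5.9%)(1+2.0%) − 1 = 8.018%.
Cumulative over 3 years: (1 + 0.08018)^3 − 1 ≈ 0.26034.

26.034%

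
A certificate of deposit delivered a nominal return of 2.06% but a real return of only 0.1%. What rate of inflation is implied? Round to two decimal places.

1.96%

From (1+r_nom) = (1+r_real)(1+π), we get 1+π = (1 + 2.06%)/(1 + 0.1%) = 1.0206/1.001 ≈ 1.01958.
So π ≈ 1.9580%.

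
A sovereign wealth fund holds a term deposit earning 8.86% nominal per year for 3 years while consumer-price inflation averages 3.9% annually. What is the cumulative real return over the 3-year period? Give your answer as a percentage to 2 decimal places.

The annual real rate is (1+8.86%)/(1+3.9%) − 1 = 4.7738%.
Compounded over 3 years: (1 + 0.047738)^3 − 1 ≈ 0.15016.

15.02%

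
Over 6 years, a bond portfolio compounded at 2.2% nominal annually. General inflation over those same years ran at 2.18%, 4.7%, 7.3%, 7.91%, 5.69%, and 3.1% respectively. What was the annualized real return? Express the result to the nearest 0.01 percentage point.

-2.78%

Cumulative inflation factor: 1.0218 × 1.047 × 1.073 × 1.0791 × 1.0569 × 1.031 ≈ 1.34979.
Nominal growth factor: 1.13948. Real growth factor = 1.13948 / 1.34979 ≈ 0.84419.
Annualized: 0.84419^(1/6) − 1 ≈ -0.02784.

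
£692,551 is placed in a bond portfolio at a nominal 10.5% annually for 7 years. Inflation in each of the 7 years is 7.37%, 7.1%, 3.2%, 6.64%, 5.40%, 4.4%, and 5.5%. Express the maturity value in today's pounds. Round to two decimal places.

£948,247.88

Nominal value at maturity: £692,551 × (1 + 10.5%)^7 ≈ £1,393,117.37.
Price-level factor over 7 years: 1.0737 × 1.071 × 1.032 × 1.0664 × 1.0540 × 1.044 × 1.055 ≈ 1.4691489424.
The maturity value deflated by that factor is the answer in today's purchasing power.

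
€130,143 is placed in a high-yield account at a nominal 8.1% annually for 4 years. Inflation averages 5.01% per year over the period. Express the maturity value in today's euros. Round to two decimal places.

€146,150.72

Nominal value at maturity: €130,143 × (1 + 8.1%)^4 ≈ €177,714.80.
Price-level factor over 4 years: (1 + 5.01%)^4 ≈ 1.2159693662.
Dividing the nominal maturity value by the price-level factor gives the value in today's money.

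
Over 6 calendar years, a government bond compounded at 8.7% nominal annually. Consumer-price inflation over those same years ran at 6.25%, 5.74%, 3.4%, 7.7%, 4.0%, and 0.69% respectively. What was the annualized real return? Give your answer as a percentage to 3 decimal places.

3.914%

Cumulative inflation factor: 1.0625 × 1.0574 × 1.034 × 1.077 × 1.040 × 1.0069 ≈ 1.31016.
Nominal growth factor: 1.64959. Real growth factor = 1.64959 / 1.31016 ≈ 1.25908.
Annualized: 1.25908^(1/6) − 1 ≈ 0.03914.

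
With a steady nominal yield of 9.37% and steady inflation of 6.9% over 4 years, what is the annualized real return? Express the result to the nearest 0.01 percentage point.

2.31%

With constant rates the annual real return is the same each year: (1+9.37%)/(1+6.9%) − 1 = 0.02311.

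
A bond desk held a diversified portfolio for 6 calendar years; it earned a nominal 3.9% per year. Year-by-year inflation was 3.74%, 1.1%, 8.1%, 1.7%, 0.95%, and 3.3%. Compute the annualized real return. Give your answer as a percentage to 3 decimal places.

Cumulative inflation factor: 1.0374 × 1.011 × 1.081 × 1.017 × 1.0095 × 1.033 ≈ 1.20240.
Nominal growth factor: 1.25804. Real growth factor = 1.25804 / 1.20240 ≈ 1.04627.
Annualized: 1.04627^(1/6) − 1 ≈ 0.00757.

0.757%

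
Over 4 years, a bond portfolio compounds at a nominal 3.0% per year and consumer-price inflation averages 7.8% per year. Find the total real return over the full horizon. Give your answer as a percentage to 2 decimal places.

The annual real rate is (1+3.0%)/(1+7.8%) − 1 = -4.4527%.
Compounded over 4 years: (1 + -0.044527)^4 − 1 ≈ -0.16656.

-16.66%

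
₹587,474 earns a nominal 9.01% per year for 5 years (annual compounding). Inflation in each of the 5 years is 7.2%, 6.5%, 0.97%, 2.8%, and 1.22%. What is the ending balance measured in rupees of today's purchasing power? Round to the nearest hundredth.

Nominal value at maturity: ₹587,474 × (1 + 9.01%)^5 ≈ ₹904,316.28.
Price-level factor over 5 years: 1.072 × 1.065 × 1.0097 × 1.028 × 1.0122 ≈ 1.1994887996.
Dividing the nominal maturity value by the price-level factor gives the value in today's money.

₹753,918.07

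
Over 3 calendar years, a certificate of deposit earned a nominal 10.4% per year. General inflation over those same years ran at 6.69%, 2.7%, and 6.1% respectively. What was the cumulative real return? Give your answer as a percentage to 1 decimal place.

Cumulative inflation factor: 1.0669 × 1.027 × 1.061 ≈ 1.16254.
Nominal growth factor: 1.34557. Real growth factor = 1.34557 / 1.16254 ≈ 1.15744.
Total real return ≈ 15.7438%.

15.7%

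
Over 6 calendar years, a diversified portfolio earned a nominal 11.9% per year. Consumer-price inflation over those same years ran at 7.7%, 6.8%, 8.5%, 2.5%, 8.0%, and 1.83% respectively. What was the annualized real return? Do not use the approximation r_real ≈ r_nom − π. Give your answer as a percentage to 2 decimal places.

Cumulative inflation factor: 1.077 × 1.068 × 1.085 × 1.025 × 1.080 × 1.0183 ≈ 1.40682.
Nominal growth factor: 1.96327. Real growth factor = 1.96327 / 1.40682 ≈ 1.39553.
Annualized: 1.39553^(1/6) − 1 ≈ 0.05712.

5.71%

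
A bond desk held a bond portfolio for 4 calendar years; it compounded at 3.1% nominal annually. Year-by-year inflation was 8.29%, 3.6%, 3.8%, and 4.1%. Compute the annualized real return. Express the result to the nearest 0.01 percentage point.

-1.74%

Cumulative inflation factor: 1.0829 × 1.036 × 1.038 × 1.041 ≈ 1.21226.
Nominal growth factor: 1.12989. Real growth factor = 1.12989 / 1.21226 ≈ 0.93205.
Annualized: 0.93205^(1/4) − 1 ≈ -0.01744.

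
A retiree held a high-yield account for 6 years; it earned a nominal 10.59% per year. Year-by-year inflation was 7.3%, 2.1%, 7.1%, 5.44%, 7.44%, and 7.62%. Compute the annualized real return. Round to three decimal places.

4.184%

Cumulative inflation factor: 1.073 × 1.021 × 1.071 × 1.0544 × 1.0744 × 1.0762 ≈ 1.43047.
Nominal growth factor: 1.82934. Real growth factor = 1.82934 / 1.43047 ≈ 1.27884.
Annualized: 1.27884^(1/6) − 1 ≈ 0.04184.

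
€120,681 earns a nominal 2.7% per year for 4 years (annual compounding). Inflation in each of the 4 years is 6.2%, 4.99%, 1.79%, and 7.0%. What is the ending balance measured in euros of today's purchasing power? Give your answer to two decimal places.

Nominal value at maturity: €120,681 × (1 + 2.7%)^4 ≈ €134,251.97.
Price-level factor over 4 years: 1.062 × 1.0499 × 1.0179 × 1.070 ≈ 1.2143988423.
Dividing the nominal maturity value by the price-level factor gives the value in today's money.

€110,550.15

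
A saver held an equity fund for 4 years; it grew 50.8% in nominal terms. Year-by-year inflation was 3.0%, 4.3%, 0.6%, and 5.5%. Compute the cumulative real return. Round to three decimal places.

32.260%

Cumulative inflation factor: 1.030 × 1.043 × 1.006 × 1.055 ≈ 1.14018.
Nominal growth factor: 1.50800. Real growth factor = 1.50800 / 1.14018 ≈ 1.32260.
Total real return ≈ 32.2603%.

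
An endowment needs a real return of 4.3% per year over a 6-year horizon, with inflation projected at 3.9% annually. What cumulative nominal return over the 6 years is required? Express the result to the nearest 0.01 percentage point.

Required annual nominal rate: (1+4.3%)(1+3.9%) − 1 = 8.3677%.
Cumulative over 6 years: (1 + 0.083677)^6 − 1 ≈ 0.61957.

61.96%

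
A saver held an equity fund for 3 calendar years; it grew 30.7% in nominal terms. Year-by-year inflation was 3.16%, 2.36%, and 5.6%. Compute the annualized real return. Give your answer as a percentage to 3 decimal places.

5.436%

Cumulative inflation factor: 1.0316 × 1.0236 × 1.056 ≈ 1.11508.
Nominal growth factor: 1.30700. Real growth factor = 1.30700 / 1.11508 ≈ 1.17211.
Annualized: 1.17211^(1/3) − 1 ≈ 0.05436.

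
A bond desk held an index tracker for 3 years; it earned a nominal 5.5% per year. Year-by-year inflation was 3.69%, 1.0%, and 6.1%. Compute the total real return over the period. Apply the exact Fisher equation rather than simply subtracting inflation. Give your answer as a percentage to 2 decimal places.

5.68%

Cumulative inflation factor: 1.0369 × 1.010 × 1.061 ≈ 1.11115.
Nominal growth factor: 1.17424. Real growth factor = 1.17424 / 1.11115 ≈ 1.05678.
Total real return ≈ 5.6778%.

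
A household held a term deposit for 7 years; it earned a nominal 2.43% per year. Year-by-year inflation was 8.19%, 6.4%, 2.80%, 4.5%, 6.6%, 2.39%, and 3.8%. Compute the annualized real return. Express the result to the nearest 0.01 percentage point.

Cumulative inflation factor: 1.0819 × 1.064 × 1.0280 × 1.045 × 1.066 × 1.0239 × 1.038 ≈ 1.40104.
Nominal growth factor: 1.18301. Real growth factor = 1.18301 / 1.40104 ≈ 0.84438.
Annualized: 0.84438^(1/7) − 1 ≈ -0.02387.

-2.39%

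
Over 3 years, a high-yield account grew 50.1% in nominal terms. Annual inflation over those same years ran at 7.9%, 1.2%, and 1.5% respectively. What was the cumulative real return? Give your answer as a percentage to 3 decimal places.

Cumulative inflation factor: 1.079 × 1.012 × 1.015 ≈ 1.10833.
Nominal growth factor: 1.50100. Real growth factor = 1.50100 / 1.10833 ≈ 1.35429.
Total real return ≈ 35.4293%.

35.429%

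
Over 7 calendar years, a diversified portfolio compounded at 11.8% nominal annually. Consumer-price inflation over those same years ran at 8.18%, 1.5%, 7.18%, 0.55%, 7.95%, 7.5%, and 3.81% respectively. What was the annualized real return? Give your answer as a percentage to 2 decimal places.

6.28%

Cumulative inflation factor: 1.0818 × 1.015 × 1.0718 × 1.0055 × 1.0795 × 1.075 × 1.0381 ≈ 1.42554.
Nominal growth factor: 2.18320. Real growth factor = 2.18320 / 1.42554 ≈ 1.53149.
Annualized: 1.53149^(1/7) − 1 ≈ 0.06278.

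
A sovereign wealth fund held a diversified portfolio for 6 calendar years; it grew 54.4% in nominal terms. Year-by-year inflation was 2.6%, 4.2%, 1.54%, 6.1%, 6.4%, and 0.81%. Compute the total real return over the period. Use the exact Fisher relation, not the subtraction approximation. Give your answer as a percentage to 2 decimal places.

Cumulative inflation factor: 1.026 × 1.042 × 1.0154 × 1.061 × 1.064 × 1.0081 ≈ 1.23541.
Nominal growth factor: 1.54400. Real growth factor = 1.54400 / 1.23541 ≈ 1.24978.
Total real return ≈ 24.9782%.

24.98%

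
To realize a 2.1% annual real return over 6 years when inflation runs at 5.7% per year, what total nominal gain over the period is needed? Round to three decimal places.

Required annual nominal rate: (1+2.1%)(1+5.7%) − 1 = 7.9197%.
Cumulative over 6 years: (1 + 0.079197)^6 − 1 ≈ 0.57981.

57.981%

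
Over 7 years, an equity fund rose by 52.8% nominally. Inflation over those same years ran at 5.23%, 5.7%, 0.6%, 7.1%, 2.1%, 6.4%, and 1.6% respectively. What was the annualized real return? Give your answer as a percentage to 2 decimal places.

2.08%

Cumulative inflation factor: 1.0523 × 1.057 × 1.006 × 1.071 × 1.021 × 1.064 × 1.016 ≈ 1.32271.
Nominal growth factor: 1.52800. Real growth factor = 1.52800 / 1.32271 ≈ 1.15521.
Annualized: 1.15521^(1/7) − 1 ≈ 0.02083.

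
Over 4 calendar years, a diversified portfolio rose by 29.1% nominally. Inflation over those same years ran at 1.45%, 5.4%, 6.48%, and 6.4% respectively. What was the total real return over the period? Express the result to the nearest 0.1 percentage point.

Cumulative inflation factor: 1.0145 × 1.054 × 1.0648 × 1.064 ≈ 1.21144.
Nominal growth factor: 1.29100. Real growth factor = 1.29100 / 1.21144 ≈ 1.06567.
Total real return ≈ 6.5673%.

6.6%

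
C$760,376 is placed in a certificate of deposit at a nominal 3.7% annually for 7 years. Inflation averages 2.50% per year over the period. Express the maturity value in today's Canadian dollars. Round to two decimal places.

C$824,921.53

Nominal value at maturity: C$760,376 × (1 + 3.7%)^7 ≈ C$980,572.47.
Price-level factor over 7 years: (1 + 2.50%)^7 ≈ 1.1886857537.
Dividing the nominal maturity value by the price-level factor gives the value in today's money.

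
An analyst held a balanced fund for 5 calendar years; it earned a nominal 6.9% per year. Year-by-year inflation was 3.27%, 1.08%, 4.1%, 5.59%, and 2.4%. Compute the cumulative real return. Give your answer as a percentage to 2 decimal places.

Cumulative inflation factor: 1.0327 × 1.0108 × 1.041 × 1.0559 × 1.024 ≈ 1.17493.
Nominal growth factor: 1.39601. Real growth factor = 1.39601 / 1.17493 ≈ 1.18816.
Total real return ≈ 18.8162%.

18.82%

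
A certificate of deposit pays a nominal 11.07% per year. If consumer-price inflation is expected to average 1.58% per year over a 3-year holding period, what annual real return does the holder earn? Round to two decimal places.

With constant rates the annual real return is the same each year: (1+11.07%)/(1+1.58%) − 1 = 0.09342.

9.34%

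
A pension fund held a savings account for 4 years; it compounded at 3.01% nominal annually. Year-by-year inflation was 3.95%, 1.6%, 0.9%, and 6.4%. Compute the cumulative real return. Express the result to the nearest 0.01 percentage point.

-0.70%

Cumulative inflation factor: 1.0395 × 1.016 × 1.009 × 1.064 ≈ 1.13384.
Nominal growth factor: 1.12595. Real growth factor = 1.12595 / 1.13384 ≈ 0.99304.
Total real return ≈ -0.6960%.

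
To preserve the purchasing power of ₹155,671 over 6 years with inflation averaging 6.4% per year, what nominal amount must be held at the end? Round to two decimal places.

Cumulative price-level factor: (1+6.4%)^6 ≈ 1.4509410494.
Multiplying ₹155,671 by the price-level factor gives the future nominal sum.

₹225,869.44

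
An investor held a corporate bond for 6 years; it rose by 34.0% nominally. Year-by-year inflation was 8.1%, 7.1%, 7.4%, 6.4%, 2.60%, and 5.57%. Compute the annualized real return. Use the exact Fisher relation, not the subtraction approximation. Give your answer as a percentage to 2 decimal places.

Cumulative inflation factor: 1.081 × 1.071 × 1.074 × 1.064 × 1.0260 × 1.0557 ≈ 1.43301.
Nominal growth factor: 1.34000. Real growth factor = 1.34000 / 1.43301 ≈ 0.93510.
Annualized: 0.93510^(1/6) − 1 ≈ -0.01112.

-1.11%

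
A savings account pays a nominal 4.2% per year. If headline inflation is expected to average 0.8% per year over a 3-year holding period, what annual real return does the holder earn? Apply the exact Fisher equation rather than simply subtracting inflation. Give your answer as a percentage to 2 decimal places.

With constant rates the annual real return is the same each year: (1+4.2%)/(1+0.8%) − 1 = 0.03373.

3.37%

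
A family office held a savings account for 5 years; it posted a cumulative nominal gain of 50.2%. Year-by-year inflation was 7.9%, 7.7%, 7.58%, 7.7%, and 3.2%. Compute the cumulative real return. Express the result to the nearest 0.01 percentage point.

8.10%

Cumulative inflation factor: 1.079 × 1.077 × 1.0758 × 1.077 × 1.032 ≈ 1.38952.
Nominal growth factor: 1.50200. Real growth factor = 1.50200 / 1.38952 ≈ 1.08095.
Total real return ≈ 8.0951%.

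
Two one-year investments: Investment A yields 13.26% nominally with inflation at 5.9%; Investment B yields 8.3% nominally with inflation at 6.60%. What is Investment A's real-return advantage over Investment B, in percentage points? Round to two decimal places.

5.36

Investment A real return: 1.1326/1.059 − 1 = 6.950%.
Investment B real return: 1.083/1.0660 − 1 = 1.595%.
Difference: 6.950 − 1.595 = 5.355 pp.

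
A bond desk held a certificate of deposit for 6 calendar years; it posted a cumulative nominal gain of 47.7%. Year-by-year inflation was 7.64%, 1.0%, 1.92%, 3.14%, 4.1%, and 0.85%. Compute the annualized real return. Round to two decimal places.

Cumulative inflation factor: 1.0764 × 1.010 × 1.0192 × 1.0314 × 1.041 × 1.0085 ≈ 1.19980.
Nominal growth factor: 1.47700. Real growth factor = 1.47700 / 1.19980 ≈ 1.23104.
Annualized: 1.23104^(1/6) − 1 ≈ 0.03525.

3.53%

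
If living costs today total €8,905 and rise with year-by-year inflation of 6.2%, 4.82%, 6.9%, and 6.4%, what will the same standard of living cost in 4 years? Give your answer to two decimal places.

€11,275.14

Cumulative price-level factor: 1.062 × 1.0482 × 1.069 × 1.064 ≈ 1.2661582972.
Multiplying €8,905 by the price-level factor gives the future nominal sum.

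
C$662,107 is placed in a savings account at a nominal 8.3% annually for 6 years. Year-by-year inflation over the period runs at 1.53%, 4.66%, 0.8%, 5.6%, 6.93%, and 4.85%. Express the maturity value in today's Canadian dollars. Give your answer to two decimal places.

C$842,425.20

Nominal value at maturity: C$662,107 × (1 + 8.3%)^6 ≈ C$1,068,314.00.
Price-level factor over 6 years: 1.0153 × 1.0466 × 1.008 × 1.056 × 1.0693 × 1.0485 ≈ 1.2681410720.
The maturity value deflated by that factor is the answer in today's purchasing power.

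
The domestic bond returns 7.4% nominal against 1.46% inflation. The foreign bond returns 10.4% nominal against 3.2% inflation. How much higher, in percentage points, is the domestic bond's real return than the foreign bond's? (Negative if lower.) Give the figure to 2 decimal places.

The domestic bond real return: 1.074/1.0146 − 1 = 5.855%.
The foreign bond real return: 1.104/1.032 − 1 = 6.977%.
Difference: 5.855 − 6.977 = -1.122 pp.

-1.12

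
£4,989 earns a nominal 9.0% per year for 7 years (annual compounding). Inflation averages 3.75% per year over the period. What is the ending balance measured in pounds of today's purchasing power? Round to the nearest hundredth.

Nominal value at maturity: £4,989 × (1 + 9.0%)^7 ≈ £9,120.09.
Price-level factor over 7 years: (1 + 3.75%)^7 ≈ 1.2939477439.
Dividing the nominal maturity value by the price-level factor gives the value in today's money.

£7,048.27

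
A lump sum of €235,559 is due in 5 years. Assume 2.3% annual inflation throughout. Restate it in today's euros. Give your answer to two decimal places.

Price-level factor over 5 years: (1 + 2.3%)^5 ≈ 1.1204130756.
Purchasing power today: €235,559 divided by that factor.

€210,242.99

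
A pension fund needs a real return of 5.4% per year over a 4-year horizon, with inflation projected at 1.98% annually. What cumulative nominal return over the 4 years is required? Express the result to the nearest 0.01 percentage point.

Required annual nominal rate: (1+5.4%)(1+1.98%) − 1 = 7.48692%.
Cumulative over 4 years: (1 + 0.0748692)^4 − 1 ≈ 0.33482.

33.48%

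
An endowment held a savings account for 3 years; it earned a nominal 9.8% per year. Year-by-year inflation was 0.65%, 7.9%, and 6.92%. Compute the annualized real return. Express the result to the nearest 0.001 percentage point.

Cumulative inflation factor: 1.0065 × 1.079 × 1.0692 ≈ 1.16117.
Nominal growth factor: 1.32375. Real growth factor = 1.32375 / 1.16117 ≈ 1.14002.
Annualized: 1.14002^(1/3) − 1 ≈ 0.04465.

4.465%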